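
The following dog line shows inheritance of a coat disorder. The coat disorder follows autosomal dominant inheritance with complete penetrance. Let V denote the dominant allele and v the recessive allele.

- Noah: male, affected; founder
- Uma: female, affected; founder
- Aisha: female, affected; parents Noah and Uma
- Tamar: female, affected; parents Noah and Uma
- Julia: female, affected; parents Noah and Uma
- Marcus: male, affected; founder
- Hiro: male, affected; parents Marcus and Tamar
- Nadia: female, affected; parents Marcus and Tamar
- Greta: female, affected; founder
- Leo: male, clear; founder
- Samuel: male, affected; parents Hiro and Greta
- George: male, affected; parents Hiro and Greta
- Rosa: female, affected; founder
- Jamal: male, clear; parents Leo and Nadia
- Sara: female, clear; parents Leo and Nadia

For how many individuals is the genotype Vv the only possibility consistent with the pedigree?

1

Obligate heterozygotes: Nadia is affected so carries V and passed v to Jamal (vv), so Nadia is Vv.
Every other individual is either homozygous by phenotype or has at least one consistent homozygous assignment, so the count is 1.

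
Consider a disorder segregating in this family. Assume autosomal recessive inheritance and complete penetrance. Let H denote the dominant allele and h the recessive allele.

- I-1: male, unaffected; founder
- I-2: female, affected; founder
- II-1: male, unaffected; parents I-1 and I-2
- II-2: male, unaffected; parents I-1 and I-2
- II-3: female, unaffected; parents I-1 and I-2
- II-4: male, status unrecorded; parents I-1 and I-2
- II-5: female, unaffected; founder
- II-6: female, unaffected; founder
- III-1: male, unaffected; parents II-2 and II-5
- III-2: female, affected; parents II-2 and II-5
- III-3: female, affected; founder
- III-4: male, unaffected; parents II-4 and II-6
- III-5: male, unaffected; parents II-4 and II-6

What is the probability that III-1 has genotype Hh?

II-2 is unaffected so carries H and received h from I-2 (hh), so II-2 is Hh.
II-5 is unaffected so carries H and passed h to III-2 (hh), so II-5 is Hh.
Their cross gives offspring ratios 1/4 HH : 1/2 Hh : 1/4 hh. Conditioning on III-1 being unaffected, P(Hh) = 1/2 / 3/4 = 2/3.

2/3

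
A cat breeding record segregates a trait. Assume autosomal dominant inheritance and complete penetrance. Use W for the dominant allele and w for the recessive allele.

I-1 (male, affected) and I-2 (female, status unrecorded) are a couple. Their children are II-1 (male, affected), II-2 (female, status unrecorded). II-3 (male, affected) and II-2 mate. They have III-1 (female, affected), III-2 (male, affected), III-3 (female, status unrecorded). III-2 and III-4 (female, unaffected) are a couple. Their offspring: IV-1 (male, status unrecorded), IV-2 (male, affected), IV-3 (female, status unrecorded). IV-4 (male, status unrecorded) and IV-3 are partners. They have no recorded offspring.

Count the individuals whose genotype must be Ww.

Obligate heterozygotes: IV-2 is affected so carries W and received w from III-4 (ww), so IV-2 is Ww.
Every other individual is either homozygous by phenotype or has at least one consistent homozygous assignment, so the count is 1.

1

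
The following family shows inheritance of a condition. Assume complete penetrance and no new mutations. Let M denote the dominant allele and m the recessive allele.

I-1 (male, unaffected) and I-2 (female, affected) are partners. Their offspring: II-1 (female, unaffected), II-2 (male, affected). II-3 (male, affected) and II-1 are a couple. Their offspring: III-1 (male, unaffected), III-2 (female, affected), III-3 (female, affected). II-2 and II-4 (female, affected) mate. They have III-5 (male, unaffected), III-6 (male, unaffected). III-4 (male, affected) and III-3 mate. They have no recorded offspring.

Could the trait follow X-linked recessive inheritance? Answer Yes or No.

No

Under X-linked recessive, III-5 (unaffected, male) cannot arise from II-2 (affected) × II-4 (affected).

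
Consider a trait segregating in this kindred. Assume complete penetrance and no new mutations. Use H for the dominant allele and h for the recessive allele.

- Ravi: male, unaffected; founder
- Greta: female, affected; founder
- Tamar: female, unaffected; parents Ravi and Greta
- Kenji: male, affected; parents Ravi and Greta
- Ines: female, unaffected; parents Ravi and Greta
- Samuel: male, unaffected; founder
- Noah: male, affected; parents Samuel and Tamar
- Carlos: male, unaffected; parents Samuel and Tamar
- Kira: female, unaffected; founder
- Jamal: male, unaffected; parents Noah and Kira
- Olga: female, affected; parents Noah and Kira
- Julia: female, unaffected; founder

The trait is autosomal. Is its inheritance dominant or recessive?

Samuel and Tamar are both unaffected yet have an affected child Noah. Under dominance, an affected child requires at least one affected parent, so the trait cannot be dominant.

recessive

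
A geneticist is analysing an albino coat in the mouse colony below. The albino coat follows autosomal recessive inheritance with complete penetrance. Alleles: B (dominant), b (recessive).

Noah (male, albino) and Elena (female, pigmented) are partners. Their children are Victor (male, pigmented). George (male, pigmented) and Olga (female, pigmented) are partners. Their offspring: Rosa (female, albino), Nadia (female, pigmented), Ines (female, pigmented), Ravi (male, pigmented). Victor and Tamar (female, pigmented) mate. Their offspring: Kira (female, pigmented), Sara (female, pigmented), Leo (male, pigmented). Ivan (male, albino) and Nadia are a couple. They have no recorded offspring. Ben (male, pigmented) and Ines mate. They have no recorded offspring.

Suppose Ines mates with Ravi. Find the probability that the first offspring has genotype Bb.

4/9

George is pigmented so carries B and passed b to Rosa (bb), so George is Bb.
Olga is pigmented so carries B and passed b to Rosa (bb), so Olga is Bb.
Ines is a pigmented offspring of George (Bb) × Olga (Bb), whose cross gives 1/4 BB : 1/2 Bb : 1/4 bb; conditioning on being pigmented, Ines is BB with probability 1/3, Bb with probability 2/3.
Ravi is a pigmented offspring of George (Bb) × Olga (Bb), whose cross gives 1/4 BB : 1/2 Bb : 1/4 bb; conditioning on being pigmented, Ravi is BB with probability 1/3, Bb with probability 2/3.
Summing over parental genotype combinations, P(offspring has genotype Bb) = 2/9·1/2 + 2/9·1/2 + 4/9·1/2 = 4/9.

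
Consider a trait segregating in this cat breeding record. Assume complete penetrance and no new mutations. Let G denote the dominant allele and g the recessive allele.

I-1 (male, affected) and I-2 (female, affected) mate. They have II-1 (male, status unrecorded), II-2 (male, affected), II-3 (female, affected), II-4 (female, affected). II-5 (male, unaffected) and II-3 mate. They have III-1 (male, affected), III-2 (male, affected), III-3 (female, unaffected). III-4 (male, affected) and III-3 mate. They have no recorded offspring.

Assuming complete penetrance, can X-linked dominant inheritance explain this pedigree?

Yes

A consistent assignment under X-linked dominant exists: I-1 X^G Y, I-2 X^G X^g, II-1 X^G Y, II-2 X^G Y, II-3 X^G X^g, II-4 X^G X^G, II-5 X^g Y, III-1 X^G Y, III-2 X^G Y, III-3 X^g X^g, III-4 X^G Y.
In this assignment every recorded phenotype matches its genotype and every non-founder's genotype is obtainable from its parents' genotypes, so the pedigree is consistent.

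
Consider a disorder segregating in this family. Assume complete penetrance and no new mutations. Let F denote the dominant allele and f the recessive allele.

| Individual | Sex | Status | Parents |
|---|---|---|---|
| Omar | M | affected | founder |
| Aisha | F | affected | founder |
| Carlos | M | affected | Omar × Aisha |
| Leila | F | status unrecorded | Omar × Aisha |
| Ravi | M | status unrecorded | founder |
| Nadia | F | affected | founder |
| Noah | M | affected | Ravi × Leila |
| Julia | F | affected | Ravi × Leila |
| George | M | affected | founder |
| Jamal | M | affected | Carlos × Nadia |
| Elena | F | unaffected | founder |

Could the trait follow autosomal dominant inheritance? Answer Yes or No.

A consistent assignment under autosomal dominant exists: Omar FF, Aisha FF, Carlos FF, Leila FF, Ravi FF, Nadia FF, Noah FF, Julia FF, George FF, Jamal FF, Elena ff.
In this assignment every recorded phenotype matches its genotype and every non-founder's genotype is obtainable from its parents' genotypes, so the pedigree is consistent.

Yes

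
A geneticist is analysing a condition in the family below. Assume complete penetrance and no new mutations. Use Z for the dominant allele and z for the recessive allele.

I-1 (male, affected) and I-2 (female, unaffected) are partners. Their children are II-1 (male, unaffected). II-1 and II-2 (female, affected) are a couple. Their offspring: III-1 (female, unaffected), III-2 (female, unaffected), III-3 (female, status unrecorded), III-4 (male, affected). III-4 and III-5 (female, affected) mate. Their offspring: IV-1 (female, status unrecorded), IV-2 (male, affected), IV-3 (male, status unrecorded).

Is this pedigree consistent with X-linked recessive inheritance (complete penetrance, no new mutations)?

Yes

A consistent assignment under X-linked recessive exists: I-1 X^z Y, I-2 X^Z X^Z, II-1 X^Z Y, II-2 X^z X^z, III-1 X^Z X^z, III-2 X^Z X^z, III-3 X^Z X^z, III-4 X^z Y, III-5 X^z X^z, IV-1 X^z X^z, IV-2 X^z Y, IV-3 X^z Y.
In this assignment every recorded phenotype matches its genotype and every non-founder's genotype is obtainable from its parents' genotypes, so the pedigree is consistent.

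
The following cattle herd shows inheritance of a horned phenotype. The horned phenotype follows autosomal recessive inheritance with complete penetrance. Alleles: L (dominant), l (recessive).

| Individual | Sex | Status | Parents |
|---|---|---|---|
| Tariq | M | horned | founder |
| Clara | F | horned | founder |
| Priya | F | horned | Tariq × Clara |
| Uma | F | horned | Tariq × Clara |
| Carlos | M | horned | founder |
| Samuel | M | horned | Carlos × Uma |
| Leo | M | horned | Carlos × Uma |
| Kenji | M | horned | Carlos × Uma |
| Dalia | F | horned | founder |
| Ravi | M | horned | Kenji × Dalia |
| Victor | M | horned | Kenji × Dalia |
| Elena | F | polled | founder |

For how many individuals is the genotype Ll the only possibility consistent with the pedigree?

0

No individual's genotype is forced to Ll by the pedigree, so the count is 0.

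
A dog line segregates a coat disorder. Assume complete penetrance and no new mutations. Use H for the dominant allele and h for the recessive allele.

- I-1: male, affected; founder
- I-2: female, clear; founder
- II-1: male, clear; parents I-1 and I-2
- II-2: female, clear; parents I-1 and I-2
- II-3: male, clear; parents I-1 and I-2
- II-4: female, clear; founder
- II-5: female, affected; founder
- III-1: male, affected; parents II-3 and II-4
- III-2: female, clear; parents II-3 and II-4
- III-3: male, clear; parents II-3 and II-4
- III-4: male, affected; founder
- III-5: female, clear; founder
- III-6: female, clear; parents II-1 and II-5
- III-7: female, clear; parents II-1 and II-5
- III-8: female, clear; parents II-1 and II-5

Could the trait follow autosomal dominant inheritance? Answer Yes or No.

Under autosomal dominant, III-1 (affected, male) cannot arise from II-3 (clear) × II-4 (clear).

No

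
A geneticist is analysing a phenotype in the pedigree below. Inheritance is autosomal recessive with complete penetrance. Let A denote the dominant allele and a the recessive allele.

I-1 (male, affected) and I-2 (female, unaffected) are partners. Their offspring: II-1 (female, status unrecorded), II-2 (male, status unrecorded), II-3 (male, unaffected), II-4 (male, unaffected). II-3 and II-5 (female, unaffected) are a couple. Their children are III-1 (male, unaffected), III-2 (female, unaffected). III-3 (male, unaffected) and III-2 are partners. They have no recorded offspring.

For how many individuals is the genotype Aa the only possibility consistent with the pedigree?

Obligate heterozygotes: II-3 is unaffected so carries A and received a from I-1 (aa), so II-3 is Aa; II-4 is unaffected so carries A and received a from I-1 (aa), so II-4 is Aa.
Every other individual is either homozygous by phenotype or has at least one consistent homozygous assignment, so the count is 2.

2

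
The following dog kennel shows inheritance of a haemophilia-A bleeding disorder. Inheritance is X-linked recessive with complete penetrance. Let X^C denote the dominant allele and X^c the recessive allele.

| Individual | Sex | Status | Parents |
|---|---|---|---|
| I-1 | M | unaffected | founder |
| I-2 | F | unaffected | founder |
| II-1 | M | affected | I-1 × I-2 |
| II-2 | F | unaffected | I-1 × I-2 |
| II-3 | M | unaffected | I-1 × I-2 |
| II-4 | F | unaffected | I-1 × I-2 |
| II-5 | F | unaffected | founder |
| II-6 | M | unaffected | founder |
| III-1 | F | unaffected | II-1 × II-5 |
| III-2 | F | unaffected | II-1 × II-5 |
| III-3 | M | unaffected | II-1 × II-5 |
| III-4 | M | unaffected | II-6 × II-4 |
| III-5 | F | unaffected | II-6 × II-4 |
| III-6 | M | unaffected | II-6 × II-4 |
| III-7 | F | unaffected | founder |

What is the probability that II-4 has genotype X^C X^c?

I-1 is unaffected, so I-1 is X^C Y.
I-2 is unaffected so carries C and passed c to II-1 (X^c Y), so I-2 is X^C X^c.
Their cross gives offspring ratios 1/2 X^C X^C : 1/2 X^C X^c. Conditioning on II-4 being unaffected, P(X^C X^c) = 1/2 / 1 = 1/2 before taking II-4's own offspring into account.
II-6 is unaffected, so II-6 is X^C Y.
Now use II-4's offspring. Probability of each recorded status — unaffected son III-4: 1/2 if II-4 is X^C X^c, 1 if X^C X^C; unaffected son III-6: 1/2 if II-4 is X^C X^c, 1 if X^C X^C. (III-5: equally likely either way, so uninformative.)
Bayes: P(X^C X^c) = 1/2·1/4 / (1/2·1/4 + 1/2·1) = 1/5.

1/5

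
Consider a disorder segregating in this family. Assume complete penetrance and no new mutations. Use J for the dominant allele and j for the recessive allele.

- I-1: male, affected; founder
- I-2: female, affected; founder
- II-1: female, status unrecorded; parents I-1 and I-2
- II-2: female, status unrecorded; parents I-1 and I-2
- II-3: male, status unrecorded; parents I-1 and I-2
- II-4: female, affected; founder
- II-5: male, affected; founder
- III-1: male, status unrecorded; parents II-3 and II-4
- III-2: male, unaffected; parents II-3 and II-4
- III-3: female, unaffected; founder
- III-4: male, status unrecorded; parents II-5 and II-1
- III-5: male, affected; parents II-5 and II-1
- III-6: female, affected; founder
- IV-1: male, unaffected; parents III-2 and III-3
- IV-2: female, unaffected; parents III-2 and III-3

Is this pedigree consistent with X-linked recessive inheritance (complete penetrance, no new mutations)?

Under X-linked recessive, III-2 (unaffected, male) cannot arise from II-3 (unrecorded) × II-4 (affected).

No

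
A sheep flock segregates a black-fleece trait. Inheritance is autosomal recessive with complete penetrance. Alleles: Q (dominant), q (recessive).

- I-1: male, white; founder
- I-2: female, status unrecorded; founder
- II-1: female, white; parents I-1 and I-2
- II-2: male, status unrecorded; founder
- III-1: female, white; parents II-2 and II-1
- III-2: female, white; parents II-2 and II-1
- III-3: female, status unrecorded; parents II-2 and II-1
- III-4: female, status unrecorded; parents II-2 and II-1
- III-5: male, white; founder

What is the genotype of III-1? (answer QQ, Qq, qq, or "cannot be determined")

cannot be determined

III-1's phenotype allows QQ or Qq, and no parent or child forces a single allele at both positions; consistent genotype assignments exist with III-1 as QQ or Qq.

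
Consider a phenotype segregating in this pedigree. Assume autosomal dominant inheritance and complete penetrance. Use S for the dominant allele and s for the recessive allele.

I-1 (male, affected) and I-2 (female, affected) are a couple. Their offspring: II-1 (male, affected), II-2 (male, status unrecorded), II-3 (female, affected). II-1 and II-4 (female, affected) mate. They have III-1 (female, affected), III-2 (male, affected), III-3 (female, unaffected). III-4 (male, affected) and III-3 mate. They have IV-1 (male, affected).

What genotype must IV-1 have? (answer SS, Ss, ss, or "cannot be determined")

From phenotype alone, IV-1 is SS or Ss.
IV-1 is affected so carries S and received s from III-3 (ss), so IV-1 is Ss.

Ss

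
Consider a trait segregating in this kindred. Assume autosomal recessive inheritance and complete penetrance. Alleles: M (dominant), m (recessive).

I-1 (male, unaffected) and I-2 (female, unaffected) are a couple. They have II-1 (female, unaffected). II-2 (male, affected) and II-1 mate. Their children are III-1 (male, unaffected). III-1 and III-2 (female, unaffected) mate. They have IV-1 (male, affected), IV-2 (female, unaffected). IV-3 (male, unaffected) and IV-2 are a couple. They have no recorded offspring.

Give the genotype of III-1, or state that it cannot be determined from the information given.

From phenotype alone, III-1 is MM or Mm.
III-1 is unaffected so carries M and received m from II-2 (mm), so III-1 is Mm.

Mm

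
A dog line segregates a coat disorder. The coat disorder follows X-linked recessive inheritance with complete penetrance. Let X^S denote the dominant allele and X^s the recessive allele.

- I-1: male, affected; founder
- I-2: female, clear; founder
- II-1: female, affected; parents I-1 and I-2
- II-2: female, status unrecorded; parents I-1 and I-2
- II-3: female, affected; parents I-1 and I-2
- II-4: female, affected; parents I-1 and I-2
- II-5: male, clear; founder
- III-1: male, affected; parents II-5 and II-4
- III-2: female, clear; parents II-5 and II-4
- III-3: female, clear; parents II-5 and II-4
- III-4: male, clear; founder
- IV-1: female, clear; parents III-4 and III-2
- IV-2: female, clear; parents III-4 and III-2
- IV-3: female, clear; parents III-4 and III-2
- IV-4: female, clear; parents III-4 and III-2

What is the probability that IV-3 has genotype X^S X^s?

1/2

III-4 is clear, so III-4 is X^S Y.
III-2 is clear so carries S and received s from II-4 (X^s X^s), so III-2 is X^S X^s.
Their cross gives offspring ratios 1/2 X^S X^S : 1/2 X^S X^s. Conditioning on IV-3 being clear, P(X^S X^s) = 1/2 / 1 = 1/2.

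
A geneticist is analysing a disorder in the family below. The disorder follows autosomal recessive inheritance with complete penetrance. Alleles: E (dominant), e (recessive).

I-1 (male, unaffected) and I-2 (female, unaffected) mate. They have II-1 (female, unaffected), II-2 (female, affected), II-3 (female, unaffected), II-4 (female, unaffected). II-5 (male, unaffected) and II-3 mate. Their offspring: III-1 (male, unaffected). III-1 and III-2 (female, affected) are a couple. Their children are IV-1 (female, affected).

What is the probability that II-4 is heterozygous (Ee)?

2/3

I-1 is unaffected so carries E and passed e to II-2 (ee), so I-1 is Ee.
I-2 is unaffected so carries E and passed e to II-2 (ee), so I-2 is Ee.
Their cross gives offspring ratios 1/4 EE : 1/2 Ee : 1/4 ee. Conditioning on II-4 being unaffected, P(Ee) = 1/2 / 3/4 = 2/3.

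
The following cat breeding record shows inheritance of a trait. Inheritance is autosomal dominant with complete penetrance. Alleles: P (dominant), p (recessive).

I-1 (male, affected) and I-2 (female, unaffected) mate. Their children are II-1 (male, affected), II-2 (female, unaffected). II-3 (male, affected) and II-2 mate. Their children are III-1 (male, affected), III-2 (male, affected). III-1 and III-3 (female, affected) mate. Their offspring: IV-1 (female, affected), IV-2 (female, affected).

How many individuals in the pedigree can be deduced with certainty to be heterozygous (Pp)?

Obligate heterozygotes: I-1 is affected so carries P and passed p to II-2 (pp), so I-1 is Pp; II-1 is affected so carries P and received p from I-2 (pp), so II-1 is Pp; III-1 is affected so carries P and received p from II-2 (pp), so III-1 is Pp; III-2 is affected so carries P and received p from II-2 (pp), so III-2 is Pp.
Every other individual is either homozygous by phenotype or has at least one consistent homozygous assignment, so the count is 4.

4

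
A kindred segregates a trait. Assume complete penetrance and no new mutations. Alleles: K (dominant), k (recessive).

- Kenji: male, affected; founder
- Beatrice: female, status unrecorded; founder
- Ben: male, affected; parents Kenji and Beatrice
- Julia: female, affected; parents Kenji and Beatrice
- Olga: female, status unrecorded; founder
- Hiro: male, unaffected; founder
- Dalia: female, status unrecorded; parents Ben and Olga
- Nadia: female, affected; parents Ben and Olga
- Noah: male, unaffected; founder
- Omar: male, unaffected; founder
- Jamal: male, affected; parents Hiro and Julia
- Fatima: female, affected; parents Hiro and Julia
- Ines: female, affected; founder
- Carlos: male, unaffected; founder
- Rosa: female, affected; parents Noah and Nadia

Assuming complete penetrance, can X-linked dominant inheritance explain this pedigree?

A consistent assignment under X-linked dominant exists: Kenji X^K Y, Beatrice X^K X^K, Ben X^K Y, Julia X^K X^K, Olga X^K X^K, Hiro X^k Y, Dalia X^K X^K, Nadia X^K X^K, Noah X^k Y, Omar X^k Y, Jamal X^K Y, Fatima X^K X^k, Ines X^K X^K, Carlos X^k Y, Rosa X^K X^k.
In this assignment every recorded phenotype matches its genotype and every non-founder's genotype is obtainable from its parents' genotypes, so the pedigree is consistent.

Yes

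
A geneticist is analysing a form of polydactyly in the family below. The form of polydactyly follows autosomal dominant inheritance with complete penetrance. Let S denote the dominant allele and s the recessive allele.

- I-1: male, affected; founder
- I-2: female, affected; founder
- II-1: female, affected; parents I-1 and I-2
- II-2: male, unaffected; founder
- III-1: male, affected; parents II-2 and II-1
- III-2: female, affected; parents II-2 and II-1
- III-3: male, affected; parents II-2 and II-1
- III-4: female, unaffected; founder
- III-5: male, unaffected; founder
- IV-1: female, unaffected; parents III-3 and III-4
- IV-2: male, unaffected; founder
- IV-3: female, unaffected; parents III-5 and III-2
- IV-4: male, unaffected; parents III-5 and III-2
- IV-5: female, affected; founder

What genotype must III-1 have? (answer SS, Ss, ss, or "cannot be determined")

Ss

From phenotype alone, III-1 is SS or Ss.
III-1 is affected so carries S and received s from II-2 (ss), so III-1 is Ss.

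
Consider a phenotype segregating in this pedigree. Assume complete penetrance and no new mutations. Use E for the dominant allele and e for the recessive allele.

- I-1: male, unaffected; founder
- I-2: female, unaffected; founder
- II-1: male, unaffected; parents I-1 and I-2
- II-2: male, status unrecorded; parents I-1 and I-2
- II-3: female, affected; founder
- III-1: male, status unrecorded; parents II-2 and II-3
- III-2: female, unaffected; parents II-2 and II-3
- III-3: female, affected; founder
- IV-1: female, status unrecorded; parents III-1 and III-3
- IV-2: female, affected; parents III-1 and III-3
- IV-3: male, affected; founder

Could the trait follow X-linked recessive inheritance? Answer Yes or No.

A consistent assignment under X-linked recessive exists: I-1 X^E Y, I-2 X^E X^E, II-1 X^E Y, II-2 X^E Y, II-3 X^e X^e, III-1 X^e Y, III-2 X^E X^e, III-3 X^e X^e, IV-1 X^e X^e, IV-2 X^e X^e, IV-3 X^e Y.
In this assignment every recorded phenotype matches its genotype and every non-founder's genotype is obtainable from its parents' genotypes, so the pedigree is consistent.

Yes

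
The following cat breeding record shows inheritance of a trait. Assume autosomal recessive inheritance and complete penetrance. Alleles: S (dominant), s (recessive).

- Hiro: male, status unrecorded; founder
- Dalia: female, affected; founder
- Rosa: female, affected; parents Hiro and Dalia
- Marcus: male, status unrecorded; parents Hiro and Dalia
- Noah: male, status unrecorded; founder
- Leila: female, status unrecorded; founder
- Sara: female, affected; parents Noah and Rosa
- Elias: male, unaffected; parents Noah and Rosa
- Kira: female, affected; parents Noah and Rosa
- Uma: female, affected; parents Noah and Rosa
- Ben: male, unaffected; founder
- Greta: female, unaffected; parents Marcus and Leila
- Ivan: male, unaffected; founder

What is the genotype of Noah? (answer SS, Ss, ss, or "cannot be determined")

Ss

From phenotype alone, Noah is SS or Ss or ss.
Noah passed S to Elias (Ss, whose s came from Rosa) and passed s to Sara (ss), so Noah is Ss.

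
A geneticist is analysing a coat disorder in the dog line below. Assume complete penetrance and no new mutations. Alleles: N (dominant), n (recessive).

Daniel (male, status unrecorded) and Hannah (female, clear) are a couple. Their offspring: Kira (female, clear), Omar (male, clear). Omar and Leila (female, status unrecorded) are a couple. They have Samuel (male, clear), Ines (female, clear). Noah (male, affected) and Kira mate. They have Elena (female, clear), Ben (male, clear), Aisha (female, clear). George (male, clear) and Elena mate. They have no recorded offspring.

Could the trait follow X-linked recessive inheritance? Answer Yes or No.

A consistent assignment under X-linked recessive exists: Daniel X^N Y, Hannah X^N X^N, Kira X^N X^N, Omar X^N Y, Leila X^N X^N, Noah X^n Y, Samuel X^N Y, Ines X^N X^N, Elena X^N X^n, Ben X^N Y, Aisha X^N X^n, George X^N Y.
In this assignment every recorded phenotype matches its genotype and every non-founder's genotype is obtainable from its parents' genotypes, so the pedigree is consistent.

Yes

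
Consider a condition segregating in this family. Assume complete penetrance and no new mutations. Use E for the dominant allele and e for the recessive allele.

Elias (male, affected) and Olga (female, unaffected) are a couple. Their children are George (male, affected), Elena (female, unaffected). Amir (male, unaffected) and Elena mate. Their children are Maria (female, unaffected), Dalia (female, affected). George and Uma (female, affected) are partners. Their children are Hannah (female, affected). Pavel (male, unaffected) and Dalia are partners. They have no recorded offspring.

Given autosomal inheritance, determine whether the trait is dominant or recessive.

Amir and Elena are both unaffected yet have an affected child Dalia. Under dominance, an affected child requires at least one affected parent, so the trait cannot be dominant.

recessive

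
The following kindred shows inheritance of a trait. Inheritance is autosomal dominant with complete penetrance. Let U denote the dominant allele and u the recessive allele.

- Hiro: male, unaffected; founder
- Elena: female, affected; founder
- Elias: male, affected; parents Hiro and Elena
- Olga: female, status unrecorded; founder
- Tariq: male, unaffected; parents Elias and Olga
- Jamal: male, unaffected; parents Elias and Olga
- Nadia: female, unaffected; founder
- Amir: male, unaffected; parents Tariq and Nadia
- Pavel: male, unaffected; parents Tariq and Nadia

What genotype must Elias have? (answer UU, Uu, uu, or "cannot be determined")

From phenotype alone, Elias is UU or Uu.
Elias is affected so carries U and received u from Hiro (uu), so Elias is Uu.

Uu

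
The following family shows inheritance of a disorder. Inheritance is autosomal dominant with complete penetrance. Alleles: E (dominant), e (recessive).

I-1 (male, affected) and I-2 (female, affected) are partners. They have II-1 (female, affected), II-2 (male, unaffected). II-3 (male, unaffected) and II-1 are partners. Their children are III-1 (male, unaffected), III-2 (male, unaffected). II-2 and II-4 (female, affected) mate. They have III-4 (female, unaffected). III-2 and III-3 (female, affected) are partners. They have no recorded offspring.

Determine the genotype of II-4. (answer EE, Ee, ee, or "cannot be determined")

Ee

From phenotype alone, II-4 is EE or Ee.
II-4 is affected so carries E and passed e to III-4 (ee), so II-4 is Ee.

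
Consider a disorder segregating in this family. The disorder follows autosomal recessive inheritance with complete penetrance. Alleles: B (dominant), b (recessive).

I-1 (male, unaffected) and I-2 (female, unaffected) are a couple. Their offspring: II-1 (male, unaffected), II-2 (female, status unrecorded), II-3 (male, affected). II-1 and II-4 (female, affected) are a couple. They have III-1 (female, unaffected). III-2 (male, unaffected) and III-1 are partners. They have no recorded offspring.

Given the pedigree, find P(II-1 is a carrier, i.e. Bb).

I-1 is unaffected so carries B and passed b to II-3 (bb), so I-1 is Bb.
I-2 is unaffected so carries B and passed b to II-3 (bb), so I-2 is Bb.
Their cross gives offspring ratios 1/4 BB : 1/2 Bb : 1/4 bb. Conditioning on II-1 being unaffected, P(Bb) = 1/2 / 3/4 = 2/3 before taking II-1's own offspring into account.
II-4 is affected, so II-4 is bb.
Now use II-1's offspring. Probability of each recorded status — unaffected daughter III-1: 1/2 if II-1 is Bb, 1 if BB.
Bayes: P(Bb) = 2/3·1/2 / (2/3·1/2 + 1/3·1) = 1/2.

1/2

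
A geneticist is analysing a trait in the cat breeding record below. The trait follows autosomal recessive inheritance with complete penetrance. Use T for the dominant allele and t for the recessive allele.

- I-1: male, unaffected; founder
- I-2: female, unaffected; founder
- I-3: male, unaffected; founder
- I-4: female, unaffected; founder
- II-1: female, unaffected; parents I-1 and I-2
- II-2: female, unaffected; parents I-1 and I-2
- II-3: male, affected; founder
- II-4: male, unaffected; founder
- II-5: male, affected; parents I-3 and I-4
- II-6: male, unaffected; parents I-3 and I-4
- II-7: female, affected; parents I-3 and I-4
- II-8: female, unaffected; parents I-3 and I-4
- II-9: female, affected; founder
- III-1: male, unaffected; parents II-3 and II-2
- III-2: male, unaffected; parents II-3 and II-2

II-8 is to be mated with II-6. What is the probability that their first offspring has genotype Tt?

I-3 is unaffected so carries T and passed t to II-5 (tt), so I-3 is Tt.
I-4 is unaffected so carries T and passed t to II-5 (tt), so I-4 is Tt.
II-8 is an unaffected offspring of I-3 (Tt) × I-4 (Tt), whose cross gives 1/4 TT : 1/2 Tt : 1/4 tt; conditioning on being unaffected, II-8 is TT with probability 1/3, Tt with probability 2/3.
II-6 is an unaffected offspring of I-3 (Tt) × I-4 (Tt), whose cross gives 1/4 TT : 1/2 Tt : 1/4 tt; conditioning on being unaffected, II-6 is TT with probability 1/3, Tt with probability 2/3.
Summing over parental genotype combinations, P(offspring has genotype Tt) = 2/9·1/2 + 2/9·1/2 + 4/9·1/2 = 4/9.

4/9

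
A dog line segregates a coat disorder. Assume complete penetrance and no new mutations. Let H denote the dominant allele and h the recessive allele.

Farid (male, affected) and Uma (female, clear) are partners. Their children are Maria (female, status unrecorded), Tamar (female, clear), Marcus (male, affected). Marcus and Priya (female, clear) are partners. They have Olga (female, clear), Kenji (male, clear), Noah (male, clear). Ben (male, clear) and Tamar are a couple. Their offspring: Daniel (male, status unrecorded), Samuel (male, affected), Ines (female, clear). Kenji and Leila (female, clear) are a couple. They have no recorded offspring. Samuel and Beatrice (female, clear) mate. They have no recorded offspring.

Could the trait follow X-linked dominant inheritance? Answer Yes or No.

No

Under X-linked dominant, Tamar (clear, female) cannot arise from Farid (affected) × Uma (clear).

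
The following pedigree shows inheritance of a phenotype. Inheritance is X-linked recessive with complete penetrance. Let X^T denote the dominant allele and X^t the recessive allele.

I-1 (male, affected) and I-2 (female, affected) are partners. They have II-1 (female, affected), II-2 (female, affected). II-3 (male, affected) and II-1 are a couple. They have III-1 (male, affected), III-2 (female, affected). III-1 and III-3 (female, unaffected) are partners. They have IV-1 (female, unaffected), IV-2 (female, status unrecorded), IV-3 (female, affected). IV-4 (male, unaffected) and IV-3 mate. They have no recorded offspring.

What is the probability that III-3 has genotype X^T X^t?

III-3 is unaffected so carries T and passed t to IV-3 (X^t X^t), so III-3 is X^T X^t, giving P(X^T X^t) = 1.

1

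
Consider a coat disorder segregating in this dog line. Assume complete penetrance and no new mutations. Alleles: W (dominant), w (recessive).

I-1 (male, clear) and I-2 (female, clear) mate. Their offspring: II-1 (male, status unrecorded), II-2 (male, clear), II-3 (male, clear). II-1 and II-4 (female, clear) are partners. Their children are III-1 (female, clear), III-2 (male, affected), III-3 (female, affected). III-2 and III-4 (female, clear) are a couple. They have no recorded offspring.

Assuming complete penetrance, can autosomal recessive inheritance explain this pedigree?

A consistent assignment under autosomal recessive exists: I-1 WW, I-2 Ww, II-1 Ww, II-2 WW, II-3 WW, II-4 Ww, III-1 WW, III-2 ww, III-3 ww, III-4 WW.
In this assignment every recorded phenotype matches its genotype and every non-founder's genotype is obtainable from its parents' genotypes, so the pedigree is consistent.

Yes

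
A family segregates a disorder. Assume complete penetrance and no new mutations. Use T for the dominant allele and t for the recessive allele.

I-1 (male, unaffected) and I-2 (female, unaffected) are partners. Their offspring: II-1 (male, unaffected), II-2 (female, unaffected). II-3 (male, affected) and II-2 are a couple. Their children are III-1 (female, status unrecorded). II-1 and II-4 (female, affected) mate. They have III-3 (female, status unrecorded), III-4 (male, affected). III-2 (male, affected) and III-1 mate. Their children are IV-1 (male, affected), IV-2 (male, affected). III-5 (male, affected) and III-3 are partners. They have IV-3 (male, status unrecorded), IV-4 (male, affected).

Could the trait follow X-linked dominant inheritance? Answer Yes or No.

Yes

A consistent assignment under X-linked dominant exists: I-1 X^t Y, I-2 X^t X^t, II-1 X^t Y, II-2 X^t X^t, II-3 X^T Y, II-4 X^T X^T, III-1 X^T X^t, III-2 X^T Y, III-3 X^T X^t, III-4 X^T Y, III-5 X^T Y, IV-1 X^T Y, IV-2 X^T Y, IV-3 X^T Y, IV-4 X^T Y.
In this assignment every recorded phenotype matches its genotype and every non-founder's genotype is obtainable from its parents' genotypes, so the pedigree is consistent.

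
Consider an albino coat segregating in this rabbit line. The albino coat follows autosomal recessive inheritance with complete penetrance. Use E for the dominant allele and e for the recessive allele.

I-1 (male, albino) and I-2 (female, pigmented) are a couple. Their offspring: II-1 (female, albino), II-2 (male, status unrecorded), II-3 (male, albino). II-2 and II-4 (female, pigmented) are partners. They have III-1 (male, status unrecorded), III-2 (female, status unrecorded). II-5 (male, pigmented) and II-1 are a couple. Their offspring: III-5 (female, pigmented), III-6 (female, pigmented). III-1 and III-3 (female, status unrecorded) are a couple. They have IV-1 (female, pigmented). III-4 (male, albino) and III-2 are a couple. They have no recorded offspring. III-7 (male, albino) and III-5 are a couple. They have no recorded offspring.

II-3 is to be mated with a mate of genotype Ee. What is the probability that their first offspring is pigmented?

II-3 is albino, so II-3 is ee.
The cross gives 1/2 Ee : 1/2 ee, so P(offspring is pigmented) = 1/2.

1/2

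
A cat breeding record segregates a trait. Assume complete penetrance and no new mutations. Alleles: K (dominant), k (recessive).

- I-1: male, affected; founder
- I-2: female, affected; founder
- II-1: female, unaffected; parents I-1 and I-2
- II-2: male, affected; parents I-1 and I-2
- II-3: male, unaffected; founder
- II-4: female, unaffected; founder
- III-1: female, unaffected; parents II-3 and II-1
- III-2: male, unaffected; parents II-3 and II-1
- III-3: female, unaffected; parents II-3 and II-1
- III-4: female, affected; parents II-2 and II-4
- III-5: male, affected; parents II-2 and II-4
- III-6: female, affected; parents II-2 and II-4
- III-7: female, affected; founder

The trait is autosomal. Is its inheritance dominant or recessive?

I-1 and I-2 are both affected yet have an unaffected child II-1. Under a recessive model two affected parents are homozygous and every child would be affected, so the trait cannot be recessive.

dominant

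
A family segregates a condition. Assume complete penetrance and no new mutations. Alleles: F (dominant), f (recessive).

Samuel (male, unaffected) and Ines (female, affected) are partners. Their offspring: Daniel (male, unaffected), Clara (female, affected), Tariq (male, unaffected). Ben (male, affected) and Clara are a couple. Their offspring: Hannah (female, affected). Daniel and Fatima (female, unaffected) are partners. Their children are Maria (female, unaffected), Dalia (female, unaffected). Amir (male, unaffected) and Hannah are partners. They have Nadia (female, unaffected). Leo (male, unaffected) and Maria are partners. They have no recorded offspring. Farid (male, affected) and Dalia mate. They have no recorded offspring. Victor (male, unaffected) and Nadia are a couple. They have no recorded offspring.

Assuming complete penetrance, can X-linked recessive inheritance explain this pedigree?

Under X-linked recessive, Daniel (unaffected, male) cannot arise from Samuel (unaffected) × Ines (affected).

No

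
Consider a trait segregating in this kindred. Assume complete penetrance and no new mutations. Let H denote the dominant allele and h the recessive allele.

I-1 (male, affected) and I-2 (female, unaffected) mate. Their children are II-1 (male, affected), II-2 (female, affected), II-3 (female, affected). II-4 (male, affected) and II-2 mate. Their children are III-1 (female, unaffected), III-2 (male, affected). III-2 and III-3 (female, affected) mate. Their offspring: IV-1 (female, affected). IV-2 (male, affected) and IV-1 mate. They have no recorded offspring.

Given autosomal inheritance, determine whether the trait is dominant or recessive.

dominant

II-4 and II-2 are both affected yet have an unaffected child III-1. Under a recessive model two affected parents are homozygous and every child would be affected, so the trait cannot be recessive.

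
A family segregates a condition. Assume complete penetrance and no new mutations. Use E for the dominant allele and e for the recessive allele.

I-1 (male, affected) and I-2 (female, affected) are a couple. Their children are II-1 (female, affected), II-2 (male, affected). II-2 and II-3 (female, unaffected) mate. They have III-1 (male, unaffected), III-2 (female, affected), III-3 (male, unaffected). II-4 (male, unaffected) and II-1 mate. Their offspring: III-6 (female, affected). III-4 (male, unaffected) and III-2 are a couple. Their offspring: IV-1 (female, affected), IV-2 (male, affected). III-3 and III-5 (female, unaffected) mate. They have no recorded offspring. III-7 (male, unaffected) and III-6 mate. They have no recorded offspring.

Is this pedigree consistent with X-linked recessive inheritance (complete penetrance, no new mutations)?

Under X-linked recessive, III-6 (affected, female) cannot arise from II-4 (unaffected) × II-1 (affected).

No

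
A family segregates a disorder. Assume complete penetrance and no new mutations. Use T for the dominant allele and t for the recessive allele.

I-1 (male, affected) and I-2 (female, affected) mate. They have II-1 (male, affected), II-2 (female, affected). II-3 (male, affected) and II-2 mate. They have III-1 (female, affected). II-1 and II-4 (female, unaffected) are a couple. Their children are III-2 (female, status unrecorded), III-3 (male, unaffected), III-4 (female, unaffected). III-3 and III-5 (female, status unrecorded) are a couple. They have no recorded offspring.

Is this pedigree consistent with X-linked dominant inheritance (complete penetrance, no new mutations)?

Under X-linked dominant, III-4 (unaffected, female) cannot arise from II-1 (affected) × II-4 (unaffected).

No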